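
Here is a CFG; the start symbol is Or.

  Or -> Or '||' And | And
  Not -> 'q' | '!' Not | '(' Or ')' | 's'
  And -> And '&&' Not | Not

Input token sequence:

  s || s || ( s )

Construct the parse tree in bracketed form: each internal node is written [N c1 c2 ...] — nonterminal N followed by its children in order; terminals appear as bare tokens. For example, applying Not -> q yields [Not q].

[Or [Or [Or [And [Not s]]] || [And [Not s]]] || [And [Not ( [Or [And [Not s]]] )]]]

Or
Or || And
Or || And || And
And || And || And
Not || And || And
s || And || And
s || Not || And
s || s || And
s || s || Not
s || s || ( Or )
s || s || ( And )
s || s || ( Not )
s || s || ( s )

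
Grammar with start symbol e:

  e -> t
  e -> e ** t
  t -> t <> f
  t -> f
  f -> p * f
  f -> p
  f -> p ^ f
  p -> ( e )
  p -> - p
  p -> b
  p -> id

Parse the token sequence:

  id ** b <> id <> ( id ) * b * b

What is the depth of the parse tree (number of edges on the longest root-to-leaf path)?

8

[e [e [t [f [p id]]]] ** [t [t [t [f [p b]]] <> [f [p id]]] <> [f [p ( [e [t [f [p id]]]] )] * [f [p b] * [f [p b]]]]]]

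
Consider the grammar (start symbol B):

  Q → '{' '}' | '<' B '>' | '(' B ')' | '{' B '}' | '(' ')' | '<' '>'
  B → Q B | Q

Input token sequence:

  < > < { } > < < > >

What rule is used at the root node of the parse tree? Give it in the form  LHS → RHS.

[B [Q < >] [B [Q < [B [Q { }]] >] [B [Q < [B [Q < >]] >]]]]

B → Q B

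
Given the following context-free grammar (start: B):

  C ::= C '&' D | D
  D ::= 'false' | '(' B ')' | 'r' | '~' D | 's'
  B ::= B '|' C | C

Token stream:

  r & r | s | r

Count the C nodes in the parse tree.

[B [B [B [C [C [D r]] & [D r]]] | [C [D s]]] | [C [D r]]]

4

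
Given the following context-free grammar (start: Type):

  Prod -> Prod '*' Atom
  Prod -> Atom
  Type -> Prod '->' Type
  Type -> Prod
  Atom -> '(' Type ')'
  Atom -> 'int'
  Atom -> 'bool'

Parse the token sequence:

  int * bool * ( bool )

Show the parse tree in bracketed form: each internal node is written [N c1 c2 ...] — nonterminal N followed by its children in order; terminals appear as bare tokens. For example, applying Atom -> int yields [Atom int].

[Type [Prod [Prod [Prod [Atom int]] * [Atom bool]] * [Atom ( [Type [Prod [Atom bool]]] )]]]

Type
Prod
Prod * Atom
Prod * Atom * Atom
Atom * Atom * Atom
int * Atom * Atom
int * bool * Atom
int * bool * ( Type )
int * bool * ( Prod )
int * bool * ( Atom )
int * bool * ( bool )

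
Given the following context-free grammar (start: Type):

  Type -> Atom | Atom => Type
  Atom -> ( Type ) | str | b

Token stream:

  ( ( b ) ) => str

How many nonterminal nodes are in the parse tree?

8

[Type [Atom ( [Type [Atom ( [Type [Atom b]] )]] )] => [Type [Atom str]]]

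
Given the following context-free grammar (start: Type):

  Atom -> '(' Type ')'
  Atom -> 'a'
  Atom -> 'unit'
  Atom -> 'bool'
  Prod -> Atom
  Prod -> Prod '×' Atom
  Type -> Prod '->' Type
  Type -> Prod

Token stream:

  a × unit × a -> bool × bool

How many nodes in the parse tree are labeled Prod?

5

[Type [Prod [Prod [Prod [Atom a]] × [Atom unit]] × [Atom a]] -> [Type [Prod [Prod [Atom bool]] × [Atom bool]]]]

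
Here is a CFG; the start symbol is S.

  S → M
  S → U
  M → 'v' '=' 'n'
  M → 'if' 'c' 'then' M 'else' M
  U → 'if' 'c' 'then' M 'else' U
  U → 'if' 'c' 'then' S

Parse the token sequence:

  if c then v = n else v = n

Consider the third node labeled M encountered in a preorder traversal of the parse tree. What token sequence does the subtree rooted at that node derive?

v = n

[S [M if c then [M v = n] else [M v = n]]]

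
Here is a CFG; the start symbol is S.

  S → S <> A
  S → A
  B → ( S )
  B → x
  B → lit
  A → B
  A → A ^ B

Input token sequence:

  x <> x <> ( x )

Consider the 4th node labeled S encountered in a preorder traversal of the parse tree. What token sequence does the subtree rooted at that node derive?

[S [S [S [A [B x]]] <> [A [B x]]] <> [A [B ( [S [A [B x]]] )]]]

x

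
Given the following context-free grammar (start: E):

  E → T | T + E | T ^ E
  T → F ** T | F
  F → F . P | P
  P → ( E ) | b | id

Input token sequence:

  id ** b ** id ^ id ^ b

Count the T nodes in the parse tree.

5

[E [T [F [P id]] ** [T [F [P b]] ** [T [F [P id]]]]] ^ [E [T [F [P id]]] ^ [E [T [F [P b]]]]]]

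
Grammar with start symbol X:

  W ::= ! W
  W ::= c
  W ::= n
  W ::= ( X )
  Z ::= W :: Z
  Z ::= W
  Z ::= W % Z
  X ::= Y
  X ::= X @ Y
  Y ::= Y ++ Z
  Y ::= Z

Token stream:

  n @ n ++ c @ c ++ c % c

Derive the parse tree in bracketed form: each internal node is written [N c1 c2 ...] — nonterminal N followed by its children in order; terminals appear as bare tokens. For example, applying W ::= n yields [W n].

[X [X [X [Y [Z [W n]]]] @ [Y [Y [Z [W n]]] ++ [Z [W c]]]] @ [Y [Y [Z [W c]]] ++ [Z [W c] % [Z [W c]]]]]

X
X @ Y
X @ Y @ Y
Y @ Y @ Y
Z @ Y @ Y
W @ Y @ Y
n @ Y @ Y
n @ Y ++ Z @ Y
n @ Z ++ Z @ Y
n @ W ++ Z @ Y
n @ n ++ Z @ Y
n @ n ++ W @ Y
n @ n ++ c @ Y
n @ n ++ c @ Y ++ Z
n @ n ++ c @ Z ++ Z
n @ n ++ c @ W ++ Z
n @ n ++ c @ c ++ Z
n @ n ++ c @ c ++ W % Z
n @ n ++ c @ c ++ c % Z
n @ n ++ c @ c ++ c % W
n @ n ++ c @ c ++ c % c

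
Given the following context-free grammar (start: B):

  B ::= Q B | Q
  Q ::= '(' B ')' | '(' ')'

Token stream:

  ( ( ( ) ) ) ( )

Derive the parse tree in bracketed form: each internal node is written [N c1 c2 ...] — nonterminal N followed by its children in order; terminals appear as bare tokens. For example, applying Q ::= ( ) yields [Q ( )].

[B [Q ( [B [Q ( [B [Q ( )]] )]] )] [B [Q ( )]]]

B
Q B
( B ) B
( Q ) B
( ( B ) ) B
( ( Q ) ) B
( ( ( ) ) ) B
( ( ( ) ) ) Q
( ( ( ) ) ) ( )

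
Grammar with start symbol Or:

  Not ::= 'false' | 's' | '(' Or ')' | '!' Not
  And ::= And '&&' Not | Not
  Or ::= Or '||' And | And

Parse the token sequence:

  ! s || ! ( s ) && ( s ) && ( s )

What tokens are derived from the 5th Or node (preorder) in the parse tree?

[Or [Or [And [Not ! [Not s]]]] || [And [And [And [Not ! [Not ( [Or [And [Not s]]] )]]] && [Not ( [Or [And [Not s]]] )]] && [Not ( [Or [And [Not s]]] )]]]

s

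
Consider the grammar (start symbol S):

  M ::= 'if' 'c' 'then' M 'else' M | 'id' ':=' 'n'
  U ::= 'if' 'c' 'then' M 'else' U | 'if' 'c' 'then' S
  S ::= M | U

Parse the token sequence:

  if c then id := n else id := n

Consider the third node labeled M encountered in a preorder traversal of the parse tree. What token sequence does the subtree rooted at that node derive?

id := n

[S [M if c then [M id := n] else [M id := n]]]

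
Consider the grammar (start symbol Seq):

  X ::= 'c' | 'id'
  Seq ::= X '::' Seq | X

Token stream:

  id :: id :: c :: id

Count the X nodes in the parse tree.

4

[Seq [X id] :: [Seq [X id] :: [Seq [X c] :: [Seq [X id]]]]]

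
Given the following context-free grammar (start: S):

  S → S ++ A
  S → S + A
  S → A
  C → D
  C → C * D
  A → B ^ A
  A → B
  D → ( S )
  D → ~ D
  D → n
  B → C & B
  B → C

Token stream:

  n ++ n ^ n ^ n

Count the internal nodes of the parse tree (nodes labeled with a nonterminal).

18

[S [S [A [B [C [D n]]]]] ++ [A [B [C [D n]]] ^ [A [B [C [D n]]] ^ [A [B [C [D n]]]]]]]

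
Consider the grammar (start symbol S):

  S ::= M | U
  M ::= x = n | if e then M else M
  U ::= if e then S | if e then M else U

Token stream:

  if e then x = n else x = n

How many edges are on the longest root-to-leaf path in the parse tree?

3

[S [M if e then [M x = n] else [M x = n]]]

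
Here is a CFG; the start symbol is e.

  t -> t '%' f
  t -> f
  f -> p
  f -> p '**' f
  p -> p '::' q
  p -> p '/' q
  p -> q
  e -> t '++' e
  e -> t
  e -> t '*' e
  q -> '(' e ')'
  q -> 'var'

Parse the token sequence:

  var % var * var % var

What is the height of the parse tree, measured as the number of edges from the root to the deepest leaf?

[e [t [t [f [p [q var]]]] % [f [p [q var]]]] * [e [t [t [f [p [q var]]]] % [f [p [q var]]]]]]

7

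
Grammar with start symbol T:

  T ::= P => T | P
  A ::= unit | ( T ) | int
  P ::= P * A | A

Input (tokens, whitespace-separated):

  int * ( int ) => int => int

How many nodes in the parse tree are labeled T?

[T [P [P [A int]] * [A ( [T [P [A int]]] )]] => [T [P [A int]] => [T [P [A int]]]]]

4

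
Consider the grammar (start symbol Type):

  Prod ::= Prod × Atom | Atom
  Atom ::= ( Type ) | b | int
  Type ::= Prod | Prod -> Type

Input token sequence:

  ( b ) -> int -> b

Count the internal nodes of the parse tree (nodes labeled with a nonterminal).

12

[Type [Prod [Atom ( [Type [Prod [Atom b]]] )]] -> [Type [Prod [Atom int]] -> [Type [Prod [Atom b]]]]]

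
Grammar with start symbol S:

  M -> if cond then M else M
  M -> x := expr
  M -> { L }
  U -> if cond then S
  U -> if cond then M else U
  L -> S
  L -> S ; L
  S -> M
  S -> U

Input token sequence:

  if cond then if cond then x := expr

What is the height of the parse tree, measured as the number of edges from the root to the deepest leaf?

6

[S [U if cond then [S [U if cond then [S [M x := expr]]]]]]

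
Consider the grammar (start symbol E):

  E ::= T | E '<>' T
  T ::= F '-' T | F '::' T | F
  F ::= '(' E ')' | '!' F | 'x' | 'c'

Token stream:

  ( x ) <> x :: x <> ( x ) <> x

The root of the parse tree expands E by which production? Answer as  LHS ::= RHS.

[E [E [E [E [T [F ( [E [T [F x]]] )]]] <> [T [F x] :: [T [F x]]]] <> [T [F ( [E [T [F x]]] )]]] <> [T [F x]]]

E ::= E '<>' T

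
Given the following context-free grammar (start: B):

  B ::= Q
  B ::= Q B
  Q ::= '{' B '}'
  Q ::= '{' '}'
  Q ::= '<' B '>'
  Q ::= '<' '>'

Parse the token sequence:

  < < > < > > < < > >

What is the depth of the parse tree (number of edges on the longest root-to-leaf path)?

[B [Q < [B [Q < >] [B [Q < >]]] >] [B [Q < [B [Q < >]] >]]]

5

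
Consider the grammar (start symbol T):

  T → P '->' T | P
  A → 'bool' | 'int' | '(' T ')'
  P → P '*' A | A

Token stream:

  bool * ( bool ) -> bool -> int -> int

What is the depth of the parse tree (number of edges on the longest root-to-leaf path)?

[T [P [P [A bool]] * [A ( [T [P [A bool]]] )]] -> [T [P [A bool]] -> [T [P [A int]] -> [T [P [A int]]]]]]

6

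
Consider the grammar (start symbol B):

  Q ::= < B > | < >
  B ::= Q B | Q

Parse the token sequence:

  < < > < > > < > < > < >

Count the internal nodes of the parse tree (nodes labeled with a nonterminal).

[B [Q < [B [Q < >] [B [Q < >]]] >] [B [Q < >] [B [Q < >] [B [Q < >]]]]]

12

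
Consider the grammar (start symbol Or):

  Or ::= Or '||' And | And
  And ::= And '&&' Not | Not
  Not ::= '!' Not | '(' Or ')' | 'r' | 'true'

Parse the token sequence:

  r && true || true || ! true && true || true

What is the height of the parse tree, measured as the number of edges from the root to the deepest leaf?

[Or [Or [Or [Or [And [And [Not r]] && [Not true]]] || [And [Not true]]] || [And [And [Not ! [Not true]]] && [Not true]]] || [And [Not true]]]

7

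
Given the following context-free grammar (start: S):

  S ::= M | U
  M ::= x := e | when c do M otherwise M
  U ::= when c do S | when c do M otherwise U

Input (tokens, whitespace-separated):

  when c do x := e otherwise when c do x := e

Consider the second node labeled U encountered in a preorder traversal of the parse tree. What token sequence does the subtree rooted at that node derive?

[S [U when c do [M x := e] otherwise [U when c do [S [M x := e]]]]]

when c do x := e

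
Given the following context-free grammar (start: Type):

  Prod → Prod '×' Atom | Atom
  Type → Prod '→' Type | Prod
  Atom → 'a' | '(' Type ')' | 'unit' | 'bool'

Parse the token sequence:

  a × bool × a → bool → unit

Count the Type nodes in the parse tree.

3

[Type [Prod [Prod [Prod [Atom a]] × [Atom bool]] × [Atom a]] → [Type [Prod [Atom bool]] → [Type [Prod [Atom unit]]]]]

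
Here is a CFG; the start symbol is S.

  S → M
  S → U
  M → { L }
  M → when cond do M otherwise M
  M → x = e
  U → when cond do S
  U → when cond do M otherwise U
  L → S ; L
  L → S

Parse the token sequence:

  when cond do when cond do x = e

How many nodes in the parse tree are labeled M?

1

[S [U when cond do [S [U when cond do [S [M x = e]]]]]]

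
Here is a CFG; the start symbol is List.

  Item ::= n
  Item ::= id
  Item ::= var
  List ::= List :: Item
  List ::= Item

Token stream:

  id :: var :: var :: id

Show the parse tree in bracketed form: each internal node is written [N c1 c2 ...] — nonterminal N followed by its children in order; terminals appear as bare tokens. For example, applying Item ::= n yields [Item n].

List
List :: Item
List :: Item :: Item
List :: Item :: Item :: Item
Item :: Item :: Item :: Item
id :: Item :: Item :: Item
id :: var :: Item :: Item
id :: var :: var :: Item
id :: var :: var :: id

[List [List [List [List [Item id]] :: [Item var]] :: [Item var]] :: [Item id]]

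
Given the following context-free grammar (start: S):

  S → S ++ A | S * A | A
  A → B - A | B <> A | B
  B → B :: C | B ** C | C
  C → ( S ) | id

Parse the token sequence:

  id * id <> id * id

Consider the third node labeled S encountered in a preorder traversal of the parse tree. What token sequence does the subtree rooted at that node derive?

[S [S [S [A [B [C id]]]] * [A [B [C id]] <> [A [B [C id]]]]] * [A [B [C id]]]]

id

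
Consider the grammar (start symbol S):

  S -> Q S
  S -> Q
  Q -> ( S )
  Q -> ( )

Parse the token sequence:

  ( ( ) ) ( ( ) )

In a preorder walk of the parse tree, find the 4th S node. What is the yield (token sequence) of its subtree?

[S [Q ( [S [Q ( )]] )] [S [Q ( [S [Q ( )]] )]]]

( )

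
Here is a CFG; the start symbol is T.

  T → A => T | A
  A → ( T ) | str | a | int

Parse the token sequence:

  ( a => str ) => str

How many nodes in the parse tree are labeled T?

4

[T [A ( [T [A a] => [T [A str]]] )] => [T [A str]]]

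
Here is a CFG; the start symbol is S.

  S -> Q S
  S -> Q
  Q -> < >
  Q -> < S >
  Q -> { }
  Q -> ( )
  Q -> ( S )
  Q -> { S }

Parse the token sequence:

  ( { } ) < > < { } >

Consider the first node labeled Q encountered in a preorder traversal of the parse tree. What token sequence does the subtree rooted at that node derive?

( { } )

[S [Q ( [S [Q { }]] )] [S [Q < >] [S [Q < [S [Q { }]] >]]]]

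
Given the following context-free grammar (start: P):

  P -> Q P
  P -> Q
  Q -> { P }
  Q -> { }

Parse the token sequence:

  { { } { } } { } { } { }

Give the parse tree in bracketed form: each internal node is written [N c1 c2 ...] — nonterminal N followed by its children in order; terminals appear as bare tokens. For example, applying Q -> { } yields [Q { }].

P
Q P
{ P } P
{ Q P } P
{ { } P } P
{ { } Q } P
{ { } { } } P
{ { } { } } Q P
{ { } { } } { } P
{ { } { } } { } Q P
{ { } { } } { } { } P
{ { } { } } { } { } Q
{ { } { } } { } { } { }

[P [Q { [P [Q { }] [P [Q { }]]] }] [P [Q { }] [P [Q { }] [P [Q { }]]]]]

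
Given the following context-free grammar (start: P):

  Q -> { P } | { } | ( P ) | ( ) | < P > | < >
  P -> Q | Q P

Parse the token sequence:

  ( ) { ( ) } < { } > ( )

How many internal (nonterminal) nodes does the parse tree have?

[P [Q ( )] [P [Q { [P [Q ( )]] }] [P [Q < [P [Q { }]] >] [P [Q ( )]]]]]

12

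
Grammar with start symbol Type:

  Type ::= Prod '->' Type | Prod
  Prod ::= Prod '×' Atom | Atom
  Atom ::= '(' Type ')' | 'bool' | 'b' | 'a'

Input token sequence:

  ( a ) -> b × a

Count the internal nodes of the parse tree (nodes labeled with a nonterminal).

[Type [Prod [Atom ( [Type [Prod [Atom a]]] )]] -> [Type [Prod [Prod [Atom b]] × [Atom a]]]]

11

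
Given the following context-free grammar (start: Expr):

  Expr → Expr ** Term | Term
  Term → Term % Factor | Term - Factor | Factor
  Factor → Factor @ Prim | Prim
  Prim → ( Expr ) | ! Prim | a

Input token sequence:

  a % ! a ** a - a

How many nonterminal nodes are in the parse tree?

[Expr [Expr [Term [Term [Factor [Prim a]]] % [Factor [Prim ! [Prim a]]]]] ** [Term [Term [Factor [Prim a]]] - [Factor [Prim a]]]]

15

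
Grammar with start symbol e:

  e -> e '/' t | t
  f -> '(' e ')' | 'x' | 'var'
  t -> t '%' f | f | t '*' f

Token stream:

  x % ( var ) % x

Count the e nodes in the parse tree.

[e [t [t [t [f x]] % [f ( [e [t [f var]]] )]] % [f x]]]

2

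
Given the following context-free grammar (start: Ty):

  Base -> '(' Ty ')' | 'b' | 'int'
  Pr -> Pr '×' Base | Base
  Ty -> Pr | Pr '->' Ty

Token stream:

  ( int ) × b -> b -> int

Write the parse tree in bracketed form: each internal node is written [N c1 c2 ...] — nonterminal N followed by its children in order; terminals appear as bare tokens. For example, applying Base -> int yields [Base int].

Ty
Pr -> Ty
Pr × Base -> Ty
Base × Base -> Ty
( Ty ) × Base -> Ty
( Pr ) × Base -> Ty
( Base ) × Base -> Ty
( int ) × Base -> Ty
( int ) × b -> Ty
( int ) × b -> Pr -> Ty
( int ) × b -> Base -> Ty
( int ) × b -> b -> Ty
( int ) × b -> b -> Pr
( int ) × b -> b -> Base
( int ) × b -> b -> int

[Ty [Pr [Pr [Base ( [Ty [Pr [Base int]]] )]] × [Base b]] -> [Ty [Pr [Base b]] -> [Ty [Pr [Base int]]]]]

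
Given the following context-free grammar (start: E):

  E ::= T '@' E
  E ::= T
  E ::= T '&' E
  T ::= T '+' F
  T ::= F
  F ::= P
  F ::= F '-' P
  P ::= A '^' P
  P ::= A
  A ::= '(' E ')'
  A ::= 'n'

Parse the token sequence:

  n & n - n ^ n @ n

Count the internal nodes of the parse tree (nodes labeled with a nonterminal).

20

[E [T [F [P [A n]]]] & [E [T [F [F [P [A n]]] - [P [A n] ^ [P [A n]]]]] @ [E [T [F [P [A n]]]]]]]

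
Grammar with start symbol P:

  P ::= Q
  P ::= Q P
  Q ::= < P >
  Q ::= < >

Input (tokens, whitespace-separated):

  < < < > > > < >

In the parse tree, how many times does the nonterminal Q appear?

[P [Q < [P [Q < [P [Q < >]] >]] >] [P [Q < >]]]

4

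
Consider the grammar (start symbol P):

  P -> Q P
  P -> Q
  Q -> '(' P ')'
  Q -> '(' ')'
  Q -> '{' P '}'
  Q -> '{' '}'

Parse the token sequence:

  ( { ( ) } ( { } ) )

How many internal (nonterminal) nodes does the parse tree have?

[P [Q ( [P [Q { [P [Q ( )]] }] [P [Q ( [P [Q { }]] )]]] )]]

10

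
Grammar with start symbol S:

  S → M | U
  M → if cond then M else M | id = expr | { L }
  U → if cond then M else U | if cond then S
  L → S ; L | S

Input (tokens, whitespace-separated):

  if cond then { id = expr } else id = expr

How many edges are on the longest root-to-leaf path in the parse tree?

6

[S [M if cond then [M { [L [S [M id = expr]]] }] else [M id = expr]]]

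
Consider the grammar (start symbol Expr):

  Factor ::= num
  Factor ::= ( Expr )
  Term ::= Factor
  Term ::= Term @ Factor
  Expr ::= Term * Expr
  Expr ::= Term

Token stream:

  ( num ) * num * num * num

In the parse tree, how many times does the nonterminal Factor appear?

5

[Expr [Term [Factor ( [Expr [Term [Factor num]]] )]] * [Expr [Term [Factor num]] * [Expr [Term [Factor num]] * [Expr [Term [Factor num]]]]]]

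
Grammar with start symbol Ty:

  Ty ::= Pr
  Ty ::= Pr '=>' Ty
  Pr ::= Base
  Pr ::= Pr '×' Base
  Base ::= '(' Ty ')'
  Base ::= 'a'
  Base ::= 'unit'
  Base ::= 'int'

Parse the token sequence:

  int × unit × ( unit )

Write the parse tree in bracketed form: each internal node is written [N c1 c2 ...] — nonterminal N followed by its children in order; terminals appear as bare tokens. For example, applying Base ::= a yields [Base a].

[Ty [Pr [Pr [Pr [Base int]] × [Base unit]] × [Base ( [Ty [Pr [Base unit]]] )]]]

Ty
Pr
Pr × Base
Pr × Base × Base
Base × Base × Base
int × Base × Base
int × unit × Base
int × unit × ( Ty )
int × unit × ( Pr )
int × unit × ( Base )
int × unit × ( unit )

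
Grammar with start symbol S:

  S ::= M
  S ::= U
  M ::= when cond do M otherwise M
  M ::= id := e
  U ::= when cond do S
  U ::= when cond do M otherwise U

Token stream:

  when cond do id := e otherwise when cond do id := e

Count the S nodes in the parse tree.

[S [U when cond do [M id := e] otherwise [U when cond do [S [M id := e]]]]]

2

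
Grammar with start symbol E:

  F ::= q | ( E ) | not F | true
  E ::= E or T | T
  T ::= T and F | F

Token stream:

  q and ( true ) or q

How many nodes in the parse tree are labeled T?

4

[E [E [T [T [F q]] and [F ( [E [T [F true]]] )]]] or [T [F q]]]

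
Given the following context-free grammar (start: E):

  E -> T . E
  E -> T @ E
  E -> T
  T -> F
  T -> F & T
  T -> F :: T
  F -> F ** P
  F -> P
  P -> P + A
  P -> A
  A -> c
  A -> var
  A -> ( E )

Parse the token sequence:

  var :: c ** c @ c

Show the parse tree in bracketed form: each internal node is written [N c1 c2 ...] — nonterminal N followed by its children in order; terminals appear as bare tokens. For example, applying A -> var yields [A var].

[E [T [F [P [A var]]] :: [T [F [F [P [A c]]] ** [P [A c]]]]] @ [E [T [F [P [A c]]]]]]

E
T @ E
F :: T @ E
P :: T @ E
A :: T @ E
var :: T @ E
var :: F @ E
var :: F ** P @ E
var :: P ** P @ E
var :: A ** P @ E
var :: c ** P @ E
var :: c ** A @ E
var :: c ** c @ E
var :: c ** c @ T
var :: c ** c @ F
var :: c ** c @ P
var :: c ** c @ A
var :: c ** c @ c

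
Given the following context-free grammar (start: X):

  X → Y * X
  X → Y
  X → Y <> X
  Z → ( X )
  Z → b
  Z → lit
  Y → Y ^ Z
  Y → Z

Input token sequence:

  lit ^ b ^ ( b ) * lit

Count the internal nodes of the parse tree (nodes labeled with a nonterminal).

13

[X [Y [Y [Y [Z lit]] ^ [Z b]] ^ [Z ( [X [Y [Z b]]] )]] * [X [Y [Z lit]]]]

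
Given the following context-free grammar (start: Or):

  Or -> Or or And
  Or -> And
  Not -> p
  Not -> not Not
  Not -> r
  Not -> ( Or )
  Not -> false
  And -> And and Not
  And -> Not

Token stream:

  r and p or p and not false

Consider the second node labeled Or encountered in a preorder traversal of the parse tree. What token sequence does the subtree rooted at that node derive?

[Or [Or [And [And [Not r]] and [Not p]]] or [And [And [Not p]] and [Not not [Not false]]]]

r and p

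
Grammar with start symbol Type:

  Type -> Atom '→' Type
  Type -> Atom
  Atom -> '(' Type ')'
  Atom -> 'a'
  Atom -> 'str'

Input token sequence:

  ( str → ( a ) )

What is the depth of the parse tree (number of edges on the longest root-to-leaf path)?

[Type [Atom ( [Type [Atom str] → [Type [Atom ( [Type [Atom a]] )]]] )]]

7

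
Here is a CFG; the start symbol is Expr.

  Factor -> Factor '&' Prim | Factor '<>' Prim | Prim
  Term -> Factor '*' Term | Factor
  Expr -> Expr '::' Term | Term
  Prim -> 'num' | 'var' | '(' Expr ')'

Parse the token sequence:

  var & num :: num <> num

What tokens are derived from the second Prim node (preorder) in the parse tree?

[Expr [Expr [Term [Factor [Factor [Prim var]] & [Prim num]]]] :: [Term [Factor [Factor [Prim num]] <> [Prim num]]]]

num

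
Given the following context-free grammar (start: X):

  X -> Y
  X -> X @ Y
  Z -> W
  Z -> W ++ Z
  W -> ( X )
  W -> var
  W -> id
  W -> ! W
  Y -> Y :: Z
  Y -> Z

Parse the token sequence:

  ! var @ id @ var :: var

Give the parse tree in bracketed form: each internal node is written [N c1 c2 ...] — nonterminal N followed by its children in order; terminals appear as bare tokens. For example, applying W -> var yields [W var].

X
X @ Y
X @ Y @ Y
Y @ Y @ Y
Z @ Y @ Y
W @ Y @ Y
! W @ Y @ Y
! var @ Y @ Y
! var @ Z @ Y
! var @ W @ Y
! var @ id @ Y
! var @ id @ Y :: Z
! var @ id @ Z :: Z
! var @ id @ W :: Z
! var @ id @ var :: Z
! var @ id @ var :: W
! var @ id @ var :: var

[X [X [X [Y [Z [W ! [W var]]]]] @ [Y [Z [W id]]]] @ [Y [Y [Z [W var]]] :: [Z [W var]]]]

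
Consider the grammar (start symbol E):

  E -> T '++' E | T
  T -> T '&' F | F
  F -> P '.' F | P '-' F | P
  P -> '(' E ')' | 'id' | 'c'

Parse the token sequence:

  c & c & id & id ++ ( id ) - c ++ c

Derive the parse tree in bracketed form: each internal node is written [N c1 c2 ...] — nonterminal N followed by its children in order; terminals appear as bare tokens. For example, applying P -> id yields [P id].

[E [T [T [T [T [F [P c]]] & [F [P c]]] & [F [P id]]] & [F [P id]]] ++ [E [T [F [P ( [E [T [F [P id]]]] )] - [F [P c]]]] ++ [E [T [F [P c]]]]]]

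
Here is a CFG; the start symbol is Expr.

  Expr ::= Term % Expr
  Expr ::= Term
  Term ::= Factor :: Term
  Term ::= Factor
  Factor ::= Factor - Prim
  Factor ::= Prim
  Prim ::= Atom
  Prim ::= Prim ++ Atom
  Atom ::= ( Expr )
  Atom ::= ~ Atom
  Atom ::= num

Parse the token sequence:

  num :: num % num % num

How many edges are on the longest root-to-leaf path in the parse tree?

[Expr [Term [Factor [Prim [Atom num]]] :: [Term [Factor [Prim [Atom num]]]]] % [Expr [Term [Factor [Prim [Atom num]]]] % [Expr [Term [Factor [Prim [Atom num]]]]]]]

7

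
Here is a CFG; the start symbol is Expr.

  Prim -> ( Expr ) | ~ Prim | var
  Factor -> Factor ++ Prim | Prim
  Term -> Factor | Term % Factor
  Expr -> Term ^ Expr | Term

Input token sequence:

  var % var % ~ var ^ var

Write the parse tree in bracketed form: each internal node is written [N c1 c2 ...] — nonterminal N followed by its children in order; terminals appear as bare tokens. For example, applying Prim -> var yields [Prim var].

[Expr [Term [Term [Term [Factor [Prim var]]] % [Factor [Prim var]]] % [Factor [Prim ~ [Prim var]]]] ^ [Expr [Term [Factor [Prim var]]]]]

Expr
Term ^ Expr
Term % Factor ^ Expr
Term % Factor % Factor ^ Expr
Factor % Factor % Factor ^ Expr
Prim % Factor % Factor ^ Expr
var % Factor % Factor ^ Expr
var % Prim % Factor ^ Expr
var % var % Factor ^ Expr
var % var % Prim ^ Expr
var % var % ~ Prim ^ Expr
var % var % ~ var ^ Expr
var % var % ~ var ^ Term
var % var % ~ var ^ Factor
var % var % ~ var ^ Prim
var % var % ~ var ^ var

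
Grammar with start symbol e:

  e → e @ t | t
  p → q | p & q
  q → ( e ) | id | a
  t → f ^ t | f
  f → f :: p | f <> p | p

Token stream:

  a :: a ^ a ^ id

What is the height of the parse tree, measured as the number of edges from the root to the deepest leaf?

[e [t [f [f [p [q a]]] :: [p [q a]]] ^ [t [f [p [q a]]] ^ [t [f [p [q id]]]]]]]

7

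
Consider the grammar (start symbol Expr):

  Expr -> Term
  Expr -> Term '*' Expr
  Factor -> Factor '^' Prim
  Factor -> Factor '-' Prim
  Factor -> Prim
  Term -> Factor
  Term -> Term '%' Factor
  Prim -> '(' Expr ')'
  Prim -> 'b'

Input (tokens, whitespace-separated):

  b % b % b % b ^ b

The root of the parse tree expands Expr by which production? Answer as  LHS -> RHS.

[Expr [Term [Term [Term [Term [Factor [Prim b]]] % [Factor [Prim b]]] % [Factor [Prim b]]] % [Factor [Factor [Prim b]] ^ [Prim b]]]]

Expr -> Term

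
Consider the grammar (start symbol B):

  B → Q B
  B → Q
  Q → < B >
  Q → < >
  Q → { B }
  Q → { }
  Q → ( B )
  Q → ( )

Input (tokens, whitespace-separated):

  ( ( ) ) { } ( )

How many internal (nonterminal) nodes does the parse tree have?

8

[B [Q ( [B [Q ( )]] )] [B [Q { }] [B [Q ( )]]]]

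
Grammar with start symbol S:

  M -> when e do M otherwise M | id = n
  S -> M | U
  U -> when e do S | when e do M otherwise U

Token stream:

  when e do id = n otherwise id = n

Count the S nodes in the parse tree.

[S [M when e do [M id = n] otherwise [M id = n]]]

1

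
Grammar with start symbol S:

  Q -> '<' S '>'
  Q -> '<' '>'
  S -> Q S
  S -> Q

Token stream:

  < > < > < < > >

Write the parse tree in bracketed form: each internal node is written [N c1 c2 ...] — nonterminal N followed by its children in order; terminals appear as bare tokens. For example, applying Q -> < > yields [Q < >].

S
Q S
< > S
< > Q S
< > < > S
< > < > Q
< > < > < S >
< > < > < Q >
< > < > < < > >

[S [Q < >] [S [Q < >] [S [Q < [S [Q < >]] >]]]]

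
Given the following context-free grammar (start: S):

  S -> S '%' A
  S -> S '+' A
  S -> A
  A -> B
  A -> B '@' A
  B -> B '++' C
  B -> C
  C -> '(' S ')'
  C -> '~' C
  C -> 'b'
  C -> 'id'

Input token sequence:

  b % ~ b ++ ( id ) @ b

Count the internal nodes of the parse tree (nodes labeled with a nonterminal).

[S [S [A [B [C b]]]] % [A [B [B [C ~ [C b]]] ++ [C ( [S [A [B [C id]]]] )]] @ [A [B [C b]]]]]

18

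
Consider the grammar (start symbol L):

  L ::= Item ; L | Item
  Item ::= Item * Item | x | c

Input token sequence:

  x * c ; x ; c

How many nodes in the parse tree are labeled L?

[L [Item [Item x] * [Item c]] ; [L [Item x] ; [L [Item c]]]]

3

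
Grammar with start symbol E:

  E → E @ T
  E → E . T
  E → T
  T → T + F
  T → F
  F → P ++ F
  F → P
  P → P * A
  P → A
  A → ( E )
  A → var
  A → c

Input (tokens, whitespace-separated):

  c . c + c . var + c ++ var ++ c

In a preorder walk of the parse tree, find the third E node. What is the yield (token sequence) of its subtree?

[E [E [E [T [F [P [A c]]]]] . [T [T [F [P [A c]]]] + [F [P [A c]]]]] . [T [T [F [P [A var]]]] + [F [P [A c]] ++ [F [P [A var]] ++ [F [P [A c]]]]]]]

c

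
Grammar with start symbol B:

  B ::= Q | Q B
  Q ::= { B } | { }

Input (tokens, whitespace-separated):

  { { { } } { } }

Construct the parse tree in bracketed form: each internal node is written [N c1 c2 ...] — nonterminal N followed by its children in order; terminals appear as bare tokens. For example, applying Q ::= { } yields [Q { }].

[B [Q { [B [Q { [B [Q { }]] }] [B [Q { }]]] }]]

B
Q
{ B }
{ Q B }
{ { B } B }
{ { Q } B }
{ { { } } B }
{ { { } } Q }
{ { { } } { } }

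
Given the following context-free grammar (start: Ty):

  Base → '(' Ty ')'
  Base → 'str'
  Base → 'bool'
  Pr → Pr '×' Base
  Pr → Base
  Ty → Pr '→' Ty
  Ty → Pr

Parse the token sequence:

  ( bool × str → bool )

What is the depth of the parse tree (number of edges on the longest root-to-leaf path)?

7

[Ty [Pr [Base ( [Ty [Pr [Pr [Base bool]] × [Base str]] → [Ty [Pr [Base bool]]]] )]]]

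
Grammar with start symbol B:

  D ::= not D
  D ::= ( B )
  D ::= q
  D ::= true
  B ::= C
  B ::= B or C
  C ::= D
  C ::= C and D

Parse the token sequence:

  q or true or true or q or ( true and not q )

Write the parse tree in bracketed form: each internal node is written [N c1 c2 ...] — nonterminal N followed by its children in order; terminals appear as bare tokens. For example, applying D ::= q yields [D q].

[B [B [B [B [B [C [D q]]] or [C [D true]]] or [C [D true]]] or [C [D q]]] or [C [D ( [B [C [C [D true]] and [D not [D q]]]] )]]]

B
B or C
B or C or C
B or C or C or C
B or C or C or C or C
C or C or C or C or C
D or C or C or C or C
q or C or C or C or C
q or D or C or C or C
q or true or C or C or C
q or true or D or C or C
q or true or true or C or C
q or true or true or D or C
q or true or true or q or C
q or true or true or q or D
q or true or true or q or ( B )
q or true or true or q or ( C )
q or true or true or q or ( C and D )
q or true or true or q or ( D and D )
q or true or true or q or ( true and D )
q or true or true or q or ( true and not D )
q or true or true or q or ( true and not q )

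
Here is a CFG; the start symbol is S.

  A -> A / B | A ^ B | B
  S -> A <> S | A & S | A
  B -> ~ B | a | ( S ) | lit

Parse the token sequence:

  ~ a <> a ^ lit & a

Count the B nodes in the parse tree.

[S [A [B ~ [B a]]] <> [S [A [A [B a]] ^ [B lit]] & [S [A [B a]]]]]

5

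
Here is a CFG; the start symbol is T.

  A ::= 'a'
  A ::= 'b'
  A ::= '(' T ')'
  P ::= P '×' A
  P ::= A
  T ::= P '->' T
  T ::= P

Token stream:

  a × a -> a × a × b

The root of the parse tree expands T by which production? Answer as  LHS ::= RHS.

[T [P [P [A a]] × [A a]] -> [T [P [P [P [A a]] × [A a]] × [A b]]]]

T ::= P '->' T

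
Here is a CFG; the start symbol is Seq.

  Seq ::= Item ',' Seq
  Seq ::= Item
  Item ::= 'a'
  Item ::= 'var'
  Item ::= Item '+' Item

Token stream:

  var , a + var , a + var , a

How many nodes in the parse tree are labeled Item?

8

[Seq [Item var] , [Seq [Item [Item a] + [Item var]] , [Seq [Item [Item a] + [Item var]] , [Seq [Item a]]]]]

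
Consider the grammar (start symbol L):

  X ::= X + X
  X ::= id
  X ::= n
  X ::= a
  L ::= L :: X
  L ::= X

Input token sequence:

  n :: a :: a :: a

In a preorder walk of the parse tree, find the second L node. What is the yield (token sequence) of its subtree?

n :: a :: a

[L [L [L [L [X n]] :: [X a]] :: [X a]] :: [X a]]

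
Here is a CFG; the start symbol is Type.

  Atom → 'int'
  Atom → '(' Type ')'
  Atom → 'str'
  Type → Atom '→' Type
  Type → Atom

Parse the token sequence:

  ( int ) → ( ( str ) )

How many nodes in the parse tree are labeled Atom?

[Type [Atom ( [Type [Atom int]] )] → [Type [Atom ( [Type [Atom ( [Type [Atom str]] )]] )]]]

5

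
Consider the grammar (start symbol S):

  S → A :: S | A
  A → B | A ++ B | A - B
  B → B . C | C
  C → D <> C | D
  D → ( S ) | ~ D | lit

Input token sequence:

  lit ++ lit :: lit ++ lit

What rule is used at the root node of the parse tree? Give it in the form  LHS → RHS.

S → A :: S

[S [A [A [B [C [D lit]]]] ++ [B [C [D lit]]]] :: [S [A [A [B [C [D lit]]]] ++ [B [C [D lit]]]]]]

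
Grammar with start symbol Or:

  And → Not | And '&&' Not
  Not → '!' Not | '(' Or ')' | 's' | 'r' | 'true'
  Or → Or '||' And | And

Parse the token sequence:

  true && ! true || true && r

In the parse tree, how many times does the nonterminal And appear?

4

[Or [Or [And [And [Not true]] && [Not ! [Not true]]]] || [And [And [Not true]] && [Not r]]]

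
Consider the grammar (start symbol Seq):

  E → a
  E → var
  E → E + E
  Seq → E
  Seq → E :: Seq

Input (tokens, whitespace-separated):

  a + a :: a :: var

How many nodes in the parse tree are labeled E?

[Seq [E [E a] + [E a]] :: [Seq [E a] :: [Seq [E var]]]]

5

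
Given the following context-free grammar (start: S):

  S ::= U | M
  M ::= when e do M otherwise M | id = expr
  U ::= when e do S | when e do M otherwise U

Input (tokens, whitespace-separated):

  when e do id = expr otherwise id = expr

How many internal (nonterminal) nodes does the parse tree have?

[S [M when e do [M id = expr] otherwise [M id = expr]]]

4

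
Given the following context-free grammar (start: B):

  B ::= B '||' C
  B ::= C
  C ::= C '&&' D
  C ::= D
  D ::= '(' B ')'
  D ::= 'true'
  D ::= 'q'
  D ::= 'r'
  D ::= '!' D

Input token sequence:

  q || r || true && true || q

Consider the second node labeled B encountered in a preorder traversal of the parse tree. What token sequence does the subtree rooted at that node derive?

q || r || true && true

[B [B [B [B [C [D q]]] || [C [D r]]] || [C [C [D true]] && [D true]]] || [C [D q]]]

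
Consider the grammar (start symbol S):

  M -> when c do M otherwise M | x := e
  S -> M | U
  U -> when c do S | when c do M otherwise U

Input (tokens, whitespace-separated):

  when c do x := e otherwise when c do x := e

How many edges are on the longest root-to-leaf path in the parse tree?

[S [U when c do [M x := e] otherwise [U when c do [S [M x := e]]]]]

5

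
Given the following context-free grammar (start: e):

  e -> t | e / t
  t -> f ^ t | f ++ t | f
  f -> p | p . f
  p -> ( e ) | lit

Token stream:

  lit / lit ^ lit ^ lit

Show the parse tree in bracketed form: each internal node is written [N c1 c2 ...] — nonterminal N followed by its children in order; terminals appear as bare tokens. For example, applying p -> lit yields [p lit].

[e [e [t [f [p lit]]]] / [t [f [p lit]] ^ [t [f [p lit]] ^ [t [f [p lit]]]]]]

e
e / t
t / t
f / t
p / t
lit / t
lit / f ^ t
lit / p ^ t
lit / lit ^ t
lit / lit ^ f ^ t
lit / lit ^ p ^ t
lit / lit ^ lit ^ t
lit / lit ^ lit ^ f
lit / lit ^ lit ^ p
lit / lit ^ lit ^ lit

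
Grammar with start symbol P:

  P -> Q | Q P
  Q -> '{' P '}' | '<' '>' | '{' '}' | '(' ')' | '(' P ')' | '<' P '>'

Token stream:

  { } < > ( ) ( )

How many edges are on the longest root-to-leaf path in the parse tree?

5

[P [Q { }] [P [Q < >] [P [Q ( )] [P [Q ( )]]]]]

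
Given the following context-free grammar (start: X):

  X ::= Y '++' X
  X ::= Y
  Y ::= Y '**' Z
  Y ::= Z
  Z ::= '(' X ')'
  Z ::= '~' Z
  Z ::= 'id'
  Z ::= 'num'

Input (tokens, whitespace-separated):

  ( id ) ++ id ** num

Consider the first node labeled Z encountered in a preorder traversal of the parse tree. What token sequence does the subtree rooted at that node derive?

[X [Y [Z ( [X [Y [Z id]]] )]] ++ [X [Y [Y [Z id]] ** [Z num]]]]

( id )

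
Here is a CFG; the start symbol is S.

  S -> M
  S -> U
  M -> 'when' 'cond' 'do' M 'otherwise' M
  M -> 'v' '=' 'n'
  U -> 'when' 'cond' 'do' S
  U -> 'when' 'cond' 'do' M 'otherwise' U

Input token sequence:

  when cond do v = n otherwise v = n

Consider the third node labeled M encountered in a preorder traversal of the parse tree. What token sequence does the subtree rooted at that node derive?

v = n

[S [M when cond do [M v = n] otherwise [M v = n]]]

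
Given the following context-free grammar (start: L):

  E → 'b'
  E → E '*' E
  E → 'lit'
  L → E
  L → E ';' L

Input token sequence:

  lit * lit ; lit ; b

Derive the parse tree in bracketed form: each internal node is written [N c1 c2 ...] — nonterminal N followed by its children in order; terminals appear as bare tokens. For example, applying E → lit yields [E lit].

L
E ; L
E * E ; L
lit * E ; L
lit * lit ; L
lit * lit ; E ; L
lit * lit ; lit ; L
lit * lit ; lit ; E
lit * lit ; lit ; b

[L [E [E lit] * [E lit]] ; [L [E lit] ; [L [E b]]]]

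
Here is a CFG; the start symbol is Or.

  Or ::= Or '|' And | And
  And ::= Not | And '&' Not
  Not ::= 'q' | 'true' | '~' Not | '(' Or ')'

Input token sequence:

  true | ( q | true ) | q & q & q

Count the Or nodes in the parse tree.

[Or [Or [Or [And [Not true]]] | [And [Not ( [Or [Or [And [Not q]]] | [And [Not true]]] )]]] | [And [And [And [Not q]] & [Not q]] & [Not q]]]

5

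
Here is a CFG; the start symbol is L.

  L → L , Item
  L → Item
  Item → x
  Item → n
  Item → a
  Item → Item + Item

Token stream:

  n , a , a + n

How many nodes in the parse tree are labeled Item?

[L [L [L [Item n]] , [Item a]] , [Item [Item a] + [Item n]]]

5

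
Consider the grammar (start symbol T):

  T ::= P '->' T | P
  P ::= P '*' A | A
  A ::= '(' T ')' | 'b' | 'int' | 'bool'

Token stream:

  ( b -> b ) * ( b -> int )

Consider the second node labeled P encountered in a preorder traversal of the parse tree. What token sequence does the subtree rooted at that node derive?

( b -> b )

[T [P [P [A ( [T [P [A b]] -> [T [P [A b]]]] )]] * [A ( [T [P [A b]] -> [T [P [A int]]]] )]]]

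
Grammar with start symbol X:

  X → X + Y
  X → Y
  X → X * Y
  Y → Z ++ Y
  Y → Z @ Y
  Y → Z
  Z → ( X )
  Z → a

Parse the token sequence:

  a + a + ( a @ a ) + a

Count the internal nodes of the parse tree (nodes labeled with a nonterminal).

[X [X [X [X [Y [Z a]]] + [Y [Z a]]] + [Y [Z ( [X [Y [Z a] @ [Y [Z a]]]] )]]] + [Y [Z a]]]

17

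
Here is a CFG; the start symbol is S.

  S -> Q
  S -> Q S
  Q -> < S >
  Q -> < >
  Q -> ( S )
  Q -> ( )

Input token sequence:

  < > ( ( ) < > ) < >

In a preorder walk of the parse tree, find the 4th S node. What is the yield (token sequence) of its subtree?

[S [Q < >] [S [Q ( [S [Q ( )] [S [Q < >]]] )] [S [Q < >]]]]

< >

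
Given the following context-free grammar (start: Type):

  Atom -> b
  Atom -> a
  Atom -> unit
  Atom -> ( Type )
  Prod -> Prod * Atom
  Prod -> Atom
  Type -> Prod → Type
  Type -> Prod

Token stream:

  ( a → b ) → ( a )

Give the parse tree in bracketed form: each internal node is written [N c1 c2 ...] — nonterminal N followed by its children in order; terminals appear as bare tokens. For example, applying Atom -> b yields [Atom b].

Type
Prod → Type
Atom → Type
( Type ) → Type
( Prod → Type ) → Type
( Atom → Type ) → Type
( a → Type ) → Type
( a → Prod ) → Type
( a → Atom ) → Type
( a → b ) → Type
( a → b ) → Prod
( a → b ) → Atom
( a → b ) → ( Type )
( a → b ) → ( Prod )
( a → b ) → ( Atom )
( a → b ) → ( a )

[Type [Prod [Atom ( [Type [Prod [Atom a]] → [Type [Prod [Atom b]]]] )]] → [Type [Prod [Atom ( [Type [Prod [Atom a]]] )]]]]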